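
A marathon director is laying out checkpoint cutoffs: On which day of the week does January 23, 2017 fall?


Date: 2017-01-23
January 1, 2017 is a Sunday
Day of year: 23
Offset from Jan 1: 22 days
22 mod 7 = 1
Result: Monday

Monday


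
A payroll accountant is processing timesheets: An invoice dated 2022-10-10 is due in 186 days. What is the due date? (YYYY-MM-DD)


Start: 2022-10-10
Adding 186 days
Days remaining in October: 21
After October: 165 days still to add
November 2022: 30 days, 135 remaining
December 2022: 31 days, 104 remaining
January 2023: 31 days, 73 remaining
February 2023: 28 days, 45 remaining
Result: 2023-04-14

2023-04-14


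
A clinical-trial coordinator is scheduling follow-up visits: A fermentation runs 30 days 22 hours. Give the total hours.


Days: 30
Extra hours: 22
Hours per day: 24
Days to hours: 30 x 24 = 720
Total: 720 + 22 = 742

742


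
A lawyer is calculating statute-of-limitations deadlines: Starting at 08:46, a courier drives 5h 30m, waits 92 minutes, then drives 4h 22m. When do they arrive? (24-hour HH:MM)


Depart: 08:46
Leg 1: +330 min -> 14:16
Layover: +92 min -> 15:48
Leg 2: +262 min -> 20:10
Total travel: 684 minutes = 11h 24m
Arrival: 20:10

20:10


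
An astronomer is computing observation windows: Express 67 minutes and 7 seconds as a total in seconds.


Minutes: 67
Seconds: 7
Convert minutes to seconds: 67 x 60 = 4020
Add remaining seconds: 4020 + 7 = 4027

4027


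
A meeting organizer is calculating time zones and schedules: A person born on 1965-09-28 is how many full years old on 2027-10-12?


Birth: 1965-09-28
Reference: 2027-10-12
Year difference: 2027 - 1965 = 62
Has birthday (09-28) occurred by 10-12? Yes
Age in full years: 62

62


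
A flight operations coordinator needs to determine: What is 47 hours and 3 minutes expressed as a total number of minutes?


Hours: 47
Minutes: 3
Convert hours to minutes: 47 x 60 = 2820
Add remaining minutes: 2820 + 3 = 2823

2823


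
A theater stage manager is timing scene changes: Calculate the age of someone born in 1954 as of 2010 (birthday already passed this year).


Birth year: 1954
Current year: 2010
Age = current year - birth year
Age = 2010 - 1954 = 56

56


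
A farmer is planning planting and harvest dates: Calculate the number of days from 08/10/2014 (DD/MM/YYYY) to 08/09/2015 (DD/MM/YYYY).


Start date: 2014-10-08
End date: 2015-09-08
Oct 2014: +24 days
Nov 2014: +30 days
Dec 2014: +31 days
... (9 more months)
Total: 335 days

335


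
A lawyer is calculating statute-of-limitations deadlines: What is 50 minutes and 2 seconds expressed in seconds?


Minutes: 50
Extra seconds: 2
Seconds per minute: 60
Minutes to seconds: 50 x 60 = 3000
Total: 3000 + 2 = 3002

3002


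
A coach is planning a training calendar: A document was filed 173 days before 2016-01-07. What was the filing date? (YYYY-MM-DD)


Start: 2016-01-07
Subtracting 173 days
Days already passed in January: 7
After going back through January: 166 more days to subtract
December 2015: 31 days, 135 remaining
November 2015: 30 days, 105 remaining
October 2015: 31 days, 74 remaining
September 2015: 30 days, 44 remaining
Result: 2015-07-18

2015-07-18


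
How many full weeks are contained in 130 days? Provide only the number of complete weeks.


Total days: 130
Days per week: 7
Division: 130 / 7 = 18 remainder 4
Complete weeks: 18
Remaining days: 4

18


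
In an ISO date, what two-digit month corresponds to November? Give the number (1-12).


Calendar month order:
10. October
11. November <--
12. December
November is month number 11

11


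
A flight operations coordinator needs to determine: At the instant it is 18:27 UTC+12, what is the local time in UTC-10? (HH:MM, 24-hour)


Local time: 18:27 at UTC+12 (offset 12h)
Target zone: UTC-10 (offset -10h)
Difference: -10 - (12) = -22 hours
Calculation: 18 + (-22) = -4
Wraparound: (-4) mod 24 = 20
Result: 20:27

20:27


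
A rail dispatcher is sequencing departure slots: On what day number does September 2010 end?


Month: September
Year: 2010
September is a 30-day month
Total: 30 days

30


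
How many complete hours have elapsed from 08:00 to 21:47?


Start: 08:00
End: 21:47
Hour difference: 21 - 8 = 13 hours
Minute difference: 47 - 0 = 47 minutes
Total minutes: 827
Complete hours: 827 / 60 = 13 (remainder 47)

13


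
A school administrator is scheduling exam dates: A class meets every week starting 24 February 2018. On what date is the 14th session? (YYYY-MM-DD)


First occurrence: 2018-02-24 (occurrence 1)
Each occurrence is 7 days after the previous.
Occurrence 14 is 13 weeks after the first.
13 weeks = 91 days
2018-02-24 + 91 days = 2018-05-26

2018-05-26


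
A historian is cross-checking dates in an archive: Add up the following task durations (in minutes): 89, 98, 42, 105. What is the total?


Durations: 89, 98, 42, 105
Running sum: 89
+ 98 = 187
+ 42 = 229
+ 105 = 334
Total duration: 334 minutes
That is 5 hours and 34 minutes

334


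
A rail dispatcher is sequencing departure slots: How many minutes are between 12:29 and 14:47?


Start time: 12:29 = 749 minutes from midnight
End time: 14:47 = 887 minutes from midnight
Difference: 887 - 749 = 138 minutes
That is 2 hours and 18 minutes

138


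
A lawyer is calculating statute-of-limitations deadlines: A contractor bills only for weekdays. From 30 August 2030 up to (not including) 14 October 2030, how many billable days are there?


Start: 2030-08-30 (Friday)
End (exclusive): 2030-10-14 (Monday)
Total calendar days: 45
Full weeks: 45 // 7 = 6 -> 30 weekdays
Remaining 3 days starting on Friday:
  Fri(w), Sat(-), Sun(-) -> 1 weekdays
Total business days: 30 + 1 = 31

31


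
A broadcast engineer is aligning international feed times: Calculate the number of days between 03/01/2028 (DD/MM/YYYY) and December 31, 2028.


Start: January 03, 2028
End: December 31, 2028
Days left in January: 28
February: 29
March: 31
April: 30
May: 31
... plus remaining months
Sum of remaining months: 335
Total: 28 + 335 = 363

363


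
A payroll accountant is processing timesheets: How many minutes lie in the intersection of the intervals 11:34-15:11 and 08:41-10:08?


Interval A: [694, 911] minutes from midnight
Interval B: [521, 608] minutes from midnight
Overlap start = max(694, 521) = 694
Overlap end = min(911, 608) = 608
End <= start, so the intervals do not overlap: 0 minutes

0


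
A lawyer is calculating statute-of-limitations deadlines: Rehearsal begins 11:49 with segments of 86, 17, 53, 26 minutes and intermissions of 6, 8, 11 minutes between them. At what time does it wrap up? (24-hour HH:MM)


Start: 11:49 = 709 min from midnight
  after task 1 (86 min): 13:15
  after break (6 min): 13:21
  after task 2 (17 min): 13:38
  after break (8 min): 13:46
  after task 3 (53 min): 14:39
  after break (11 min): 14:50
  after task 4 (26 min): 15:16
Total elapsed: 207 minutes
End time: 15:16

15:16


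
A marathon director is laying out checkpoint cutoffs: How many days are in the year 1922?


Year: 1922
Check leap year rules:
Divisible by 4? No
1922 is not a leap year
Days: 365

365


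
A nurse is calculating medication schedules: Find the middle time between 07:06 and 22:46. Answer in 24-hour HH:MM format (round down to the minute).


Start time: 07:06 = 426 minutes from midnight
End time: 22:46 = 1366 minutes from midnight
Sum: 426 + 1366 = 1792
Midpoint: 1792 / 2 = 896 minutes
Convert: 896 / 60 = 14 hours, 56 minutes
Result: 14:56

14:56


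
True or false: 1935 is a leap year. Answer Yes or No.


Year: 1935
Divisible by 4? 1935 / 4 = 483.75 -> No
Not divisible by 4, so NOT a leap year

No


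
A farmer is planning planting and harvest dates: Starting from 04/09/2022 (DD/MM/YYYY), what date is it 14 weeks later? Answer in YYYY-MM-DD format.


Start: 2022-09-04
Weeks to add: 14
Convert to days: 14 x 7 = 98 days
Add 98 days to 2022-09-04
Result: 2022-12-11

2022-12-11


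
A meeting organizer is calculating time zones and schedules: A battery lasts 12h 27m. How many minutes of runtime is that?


Hours: 12
Extra minutes: 27
Minutes per hour: 60
Hours to minutes: 12 x 60 = 720
Total: 720 + 27 = 747

747


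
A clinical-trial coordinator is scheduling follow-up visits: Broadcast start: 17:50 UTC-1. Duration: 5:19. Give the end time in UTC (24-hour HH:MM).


Start: 17:50 in UTC-1
Step 1 - add duration:
  minutes: 50 + 19 = 69 (carry 1h)
  hours: 17 + 5 + 1 = 23
  end in UTC-1: 23:09
Step 2 - convert UTC-1 -> UTC:
  offset difference: 0 - (-1) = 1 hours
  23 + (1) = 24 -> mod 24 = 0
Result: 00:09 in UTC

00:09


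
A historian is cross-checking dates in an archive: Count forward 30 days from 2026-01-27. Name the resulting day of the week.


Start: 2026-01-27 (Tuesday)
Step 1 - find target date: add 30 days
  2026-01-27 + 30 days = 2026-02-26
Step 2 - day of week:
  30 mod 7 = 2
  Tuesday + 2 days -> Thursday
Result: Thursday (2026-02-26)

Thursday


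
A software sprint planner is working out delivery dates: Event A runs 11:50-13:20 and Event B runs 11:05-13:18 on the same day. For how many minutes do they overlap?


Interval A: [710, 800] minutes from midnight
Interval B: [665, 798] minutes from midnight
Overlap start = max(710, 665) = 710
Overlap end = min(800, 798) = 798
Overlap = 798 - 710 = 88 minutes

88


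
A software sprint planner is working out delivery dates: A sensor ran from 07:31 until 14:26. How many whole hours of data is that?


Start: 07:31
End: 14:26
Hour difference: 14 - 7 = 7 hours
Minute difference: 26 - 31 = -5 minutes
Total minutes: 415
Complete hours: 415 / 60 = 6 (remainder 55)

6


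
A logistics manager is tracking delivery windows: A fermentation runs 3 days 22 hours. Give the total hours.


Days: 3
Extra hours: 22
Hours per day: 24
Days to hours: 3 x 24 = 72
Total: 72 + 22 = 94

94


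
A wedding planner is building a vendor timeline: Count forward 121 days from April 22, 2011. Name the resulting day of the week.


Start: 2011-04-22 (Friday)
Step 1 - find target date: add 121 days
  2011-04-22 + 121 days = 2011-08-21
Step 2 - day of week:
  121 mod 7 = 2
  Friday + 2 days -> Sunday
Result: Sunday (2011-08-21)

Sunday


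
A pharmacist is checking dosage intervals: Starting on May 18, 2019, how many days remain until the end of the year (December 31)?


Start: May 18, 2019
End: December 31, 2019
Days left in May: 13
June: 30
July: 31
August: 31
September: 30
... plus remaining months
Sum of remaining months: 214
Total: 13 + 214 = 227

227


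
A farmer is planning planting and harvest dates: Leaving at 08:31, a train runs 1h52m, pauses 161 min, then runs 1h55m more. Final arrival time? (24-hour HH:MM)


Depart: 08:31
Leg 1: +112 min -> 10:23
Layover: +161 min -> 13:04
Leg 2: +115 min -> 14:59
Total travel: 388 minutes = 6h 28m
Arrival: 14:59

14:59


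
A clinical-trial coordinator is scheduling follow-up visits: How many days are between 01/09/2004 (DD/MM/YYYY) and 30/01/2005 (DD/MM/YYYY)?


Start date: 2004-09-01
End date: 2005-01-30
Sep 2004: +30 days
Oct 2004: +31 days
Nov 2004: +30 days
Dec 2004: +31 days
Jan 2005: +29 days
Total: 151 days

151


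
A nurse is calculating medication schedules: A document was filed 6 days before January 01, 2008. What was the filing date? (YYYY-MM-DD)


Start: 2008-01-01
Subtracting 6 days
Days already passed in January: 1
After going back through January: 5 more days to subtract
December 2007 has 31 days, need 5
Result: 2007-12-26

2007-12-26


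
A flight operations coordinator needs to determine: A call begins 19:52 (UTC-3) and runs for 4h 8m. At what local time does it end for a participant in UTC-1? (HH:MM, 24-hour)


Start: 19:52 in UTC-3
Step 1 - add duration:
  minutes: 52 + 8 = 60 (carry 1h)
  hours: 19 + 4 + 1 = 24
  end in UTC-3: 00:00
Step 2 - convert UTC-3 -> UTC-1:
  offset difference: -1 - (-3) = 2 hours
  0 + (2) = 2 -> mod 24 = 2
Result: 02:00 in UTC-1

02:00


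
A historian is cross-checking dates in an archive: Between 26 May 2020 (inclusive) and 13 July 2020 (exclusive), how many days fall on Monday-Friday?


Start: 2020-05-26 (Tuesday)
End (exclusive): 2020-07-13 (Monday)
Total calendar days: 48
Full weeks: 48 // 7 = 6 -> 30 weekdays
Remaining 6 days starting on Tuesday:
  Tue(w), Wed(w), Thu(w), Fri(w), Sat(-), Sun(-) -> 4 weekdays
Total business days: 30 + 4 = 34

34


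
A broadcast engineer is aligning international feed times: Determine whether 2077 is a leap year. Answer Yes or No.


Year: 2077
Divisible by 4? 2077 / 4 = 519.25 -> No
Not divisible by 4, so NOT a leap year

No


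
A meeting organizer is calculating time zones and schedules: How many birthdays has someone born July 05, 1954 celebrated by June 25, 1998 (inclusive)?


Birth: 1954-07-05
Reference: 1998-06-25
Year difference: 1998 - 1954 = 44
Has birthday (07-05) occurred by 06-25? No
Birthday not yet reached this year -> subtract 1
Age in full years: 43

43


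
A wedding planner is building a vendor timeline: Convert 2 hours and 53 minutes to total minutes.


Hours: 2
Minutes: 53
Convert hours to minutes: 2 x 60 = 120
Add remaining minutes: 120 + 53 = 173

173


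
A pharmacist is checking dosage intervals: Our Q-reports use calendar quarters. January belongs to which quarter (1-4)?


Month: January (month 1)
Q1: January-March (months 1-3)
Q2: April-June (months 4-6)
Q3: July-September (months 7-9)
Q4: October-December (months 10-12)
Month 1 falls in Q1

1


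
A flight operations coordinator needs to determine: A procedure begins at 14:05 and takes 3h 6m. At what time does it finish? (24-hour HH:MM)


Start time: 14:05
Adding: 3 hours 6 minutes
Minutes: 5 + 6 = 11
Hours: 14 + 3 + 0 = 17
Result: 17:11

17:11


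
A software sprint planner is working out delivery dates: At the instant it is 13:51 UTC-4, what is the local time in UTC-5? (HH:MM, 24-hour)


Local time: 13:51 at UTC-4 (offset -4h)
Target zone: UTC-5 (offset -5h)
Difference: -5 - (-4) = -1 hours
Calculation: 13 + (-1) = 12
Result: 12:51

12:51


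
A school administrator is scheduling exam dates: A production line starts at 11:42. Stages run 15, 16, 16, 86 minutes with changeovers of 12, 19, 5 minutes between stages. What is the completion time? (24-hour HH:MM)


Start: 11:42 = 702 min from midnight
  after task 1 (15 min): 11:57
  after break (12 min): 12:09
  after task 2 (16 min): 12:25
  after break (19 min): 12:44
  after task 3 (16 min): 13:00
  after break (5 min): 13:05
  after task 4 (86 min): 14:31
Total elapsed: 169 minutes
End time: 14:31

14:31


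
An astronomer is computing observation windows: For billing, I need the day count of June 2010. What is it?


Month: June
Year: 2010
June is a 30-day month
Total: 30 days

30


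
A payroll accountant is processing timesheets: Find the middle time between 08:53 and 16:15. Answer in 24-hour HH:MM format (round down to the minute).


Start time: 08:53 = 533 minutes from midnight
End time: 16:15 = 975 minutes from midnight
Sum: 533 + 975 = 1508
Midpoint: 1508 / 2 = 754 minutes
Convert: 754 / 60 = 12 hours, 34 minutes
Result: 12:34

12:34


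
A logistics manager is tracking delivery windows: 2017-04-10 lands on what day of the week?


Date: 2017-04-10
January 1, 2017 is a Sunday
Day of year: 100
Offset from Jan 1: 99 days
99 mod 7 = 1
Result: Monday

Monday


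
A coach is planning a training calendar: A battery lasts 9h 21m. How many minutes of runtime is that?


Hours: 9
Extra minutes: 21
Minutes per hour: 60
Hours to minutes: 9 x 60 = 540
Total: 540 + 21 = 561

561


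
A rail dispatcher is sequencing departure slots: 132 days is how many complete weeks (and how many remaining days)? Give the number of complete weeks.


Total days: 132
Days per week: 7
Division: 132 / 7 = 18 remainder 6
Complete weeks: 18
Remaining days: 6

18


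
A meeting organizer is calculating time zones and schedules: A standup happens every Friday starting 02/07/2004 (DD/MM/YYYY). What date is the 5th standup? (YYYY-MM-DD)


First occurrence: 2004-07-02 (occurrence 1)
Each occurrence is 7 days after the previous.
Occurrence 5 is 4 weeks after the first.
4 weeks = 28 days
2004-07-02 + 28 days = 2004-07-30

2004-07-30


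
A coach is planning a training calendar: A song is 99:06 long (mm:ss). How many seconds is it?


Minutes: 99
Extra seconds: 6
Seconds per minute: 60
Minutes to seconds: 99 x 60 = 5940
Total: 5940 + 6 = 5946

5946


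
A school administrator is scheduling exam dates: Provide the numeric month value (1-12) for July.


Calendar month order:
6. June
7. July <--
8. August
July is month number 7

7


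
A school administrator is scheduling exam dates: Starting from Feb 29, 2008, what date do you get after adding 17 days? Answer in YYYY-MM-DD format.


Start: 2008-02-29
Adding 17 days
Days remaining in February: 0
After February: 17 days still to add
March 2008 has 31 days, need 17
Result: 2008-03-17

2008-03-17


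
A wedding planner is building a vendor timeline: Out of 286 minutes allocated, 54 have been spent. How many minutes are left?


Total budget: 286 minutes
Time used: 54 minutes
Remaining: 286 - 54 = 232 minutes
Percent used: 18.9%
Percent remaining: 81.1%

232


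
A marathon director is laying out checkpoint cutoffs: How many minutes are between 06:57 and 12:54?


Start time: 06:57 = 417 minutes from midnight
End time: 12:54 = 774 minutes from midnight
Difference: 774 - 417 = 357 minutes
That is 5 hours and 57 minutes

357


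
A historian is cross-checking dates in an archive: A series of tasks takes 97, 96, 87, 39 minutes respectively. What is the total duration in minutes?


Durations: 97, 96, 87, 39
Running sum: 97
+ 96 = 193
+ 87 = 280
+ 39 = 319
Total duration: 319 minutes
That is 5 hours and 19 minutes

319


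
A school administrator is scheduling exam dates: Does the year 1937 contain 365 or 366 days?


Year: 1937
Check leap year rules:
Divisible by 4? No
1937 is not a leap year
Days: 365

365


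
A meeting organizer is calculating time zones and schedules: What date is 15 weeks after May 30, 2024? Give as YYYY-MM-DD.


Start: 2024-05-30
Weeks to add: 15
Convert to days: 15 x 7 = 105 days
Add 105 days to 2024-05-30
Result: 2024-09-12

2024-09-12


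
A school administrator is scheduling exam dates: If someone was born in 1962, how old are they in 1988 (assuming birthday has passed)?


Birth year: 1962
Current year: 1988
Age = current year - birth year
Age = 1988 - 1962 = 26

26


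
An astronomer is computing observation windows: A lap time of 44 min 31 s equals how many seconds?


Minutes: 44
Seconds: 31
Convert minutes to seconds: 44 x 60 = 2640
Add remaining seconds: 2640 + 31 = 2671

2671


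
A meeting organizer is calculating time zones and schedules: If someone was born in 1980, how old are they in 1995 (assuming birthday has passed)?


Birth year: 1980
Current year: 1995
Age = current year - birth year
Age = 1995 - 1980 = 15

15


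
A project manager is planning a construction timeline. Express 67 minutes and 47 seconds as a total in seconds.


Minutes: 67
Seconds: 47
Convert minutes to seconds: 67 x 60 = 4020
Add remaining seconds: 4020 + 47 = 4067

4067


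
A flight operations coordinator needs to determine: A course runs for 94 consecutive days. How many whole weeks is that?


Total days: 94
Days per week: 7
Division: 94 / 7 = 13 remainder 3
Complete weeks: 13
Remaining days: 3

13


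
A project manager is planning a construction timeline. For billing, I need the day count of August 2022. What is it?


Month: August
Year: 2022
August is a 31-day month
Total: 31 days

31


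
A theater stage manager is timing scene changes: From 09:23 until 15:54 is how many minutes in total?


Start time: 09:23 = 563 minutes from midnight
End time: 15:54 = 954 minutes from midnight
Difference: 954 - 563 = 391 minutes
That is 6 hours and 31 minutes

391


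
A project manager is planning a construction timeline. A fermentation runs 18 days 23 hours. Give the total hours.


Days: 18
Extra hours: 23
Hours per day: 24
Days to hours: 18 x 24 = 432
Total: 432 + 23 = 455

455


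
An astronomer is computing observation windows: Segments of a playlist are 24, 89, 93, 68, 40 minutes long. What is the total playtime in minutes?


Durations: 24, 89, 93, 68, 40
Running sum: 24
+ 89 = 113
+ 93 = 206
+ 68 = 274
+ 40 = 314
Total duration: 314 minutes
That is 5 hours and 14 minutes

314


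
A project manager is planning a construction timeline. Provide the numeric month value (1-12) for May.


Calendar month order:
4. April
5. May <--
6. June
May is month number 5

5


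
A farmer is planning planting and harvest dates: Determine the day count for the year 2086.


Year: 2086
Check leap year rules:
Divisible by 4? No
2086 is not a leap year
Days: 365

365


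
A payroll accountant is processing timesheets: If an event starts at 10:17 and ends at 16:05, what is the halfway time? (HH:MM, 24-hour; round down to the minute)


Start time: 10:17 = 617 minutes from midnight
End time: 16:05 = 965 minutes from midnight
Sum: 617 + 965 = 1582
Midpoint: 1582 / 2 = 791 minutes
Convert: 791 / 60 = 13 hours, 11 minutes
Result: 13:11

13:11


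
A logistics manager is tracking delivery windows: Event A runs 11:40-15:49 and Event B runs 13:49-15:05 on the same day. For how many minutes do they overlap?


Interval A: [700, 949] minutes from midnight
Interval B: [829, 905] minutes from midnight
Overlap start = max(700, 829) = 829
Overlap end = min(949, 905) = 905
Overlap = 905 - 829 = 76 minutes

76


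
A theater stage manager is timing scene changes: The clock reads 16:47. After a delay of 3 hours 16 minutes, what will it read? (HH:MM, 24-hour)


Start time: 16:47
Adding: 3 hours 16 minutes
Minutes: 47 + 16 = 63
Minute overflow: 63 >= 60, so carry 1 hour, minutes = 3
Hours: 16 + 3 + 1 = 20
Result: 20:03

20:03


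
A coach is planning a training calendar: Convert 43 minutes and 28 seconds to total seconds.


Minutes: 43
Extra seconds: 28
Seconds per minute: 60
Minutes to seconds: 43 x 60 = 2580
Total: 2580 + 28 = 2608

2608


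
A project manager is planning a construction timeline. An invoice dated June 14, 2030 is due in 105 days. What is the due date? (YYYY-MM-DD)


Start: 2030-06-14
Adding 105 days
Days remaining in June: 16
After June: 89 days still to add
July 2030: 31 days, 58 remaining
August 2030: 31 days, 27 remaining
September 2030 has 30 days, need 27
Result: 2030-09-27

2030-09-27


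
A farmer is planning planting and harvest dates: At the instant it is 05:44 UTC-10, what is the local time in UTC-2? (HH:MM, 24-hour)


Local time: 05:44 at UTC-10 (offset -10h)
Target zone: UTC-2 (offset -2h)
Difference: -2 - (-10) = 8 hours
Calculation: 5 + (8) = 13
Result: 13:44

13:44


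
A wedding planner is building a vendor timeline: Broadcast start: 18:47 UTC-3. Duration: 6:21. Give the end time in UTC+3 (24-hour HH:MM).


Start: 18:47 in UTC-3
Step 1 - add duration:
  minutes: 47 + 21 = 68 (carry 1h)
  hours: 18 + 6 + 1 = 25
  end in UTC-3: 01:08
Step 2 - convert UTC-3 -> UTC+3:
  offset difference: 3 - (-3) = 6 hours
  1 + (6) = 7 -> mod 24 = 7
Result: 07:08 in UTC+3

07:08


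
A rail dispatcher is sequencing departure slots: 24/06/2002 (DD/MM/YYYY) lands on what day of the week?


Date: 2002-06-24
January 1, 2002 is a Tuesday
Day of year: 175
Offset from Jan 1: 174 days
174 mod 7 = 6
Result: Monday

Monday


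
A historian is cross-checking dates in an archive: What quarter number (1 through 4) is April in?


Month: April (month 4)
Q1: January-March (months 1-3)
Q2: April-June (months 4-6)
Q3: July-September (months 7-9)
Q4: October-December (months 10-12)
Month 4 falls in Q2

2


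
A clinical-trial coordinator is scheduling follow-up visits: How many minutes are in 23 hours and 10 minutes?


Hours: 23
Extra minutes: 10
Minutes per hour: 60
Hours to minutes: 23 x 60 = 1380
Total: 1380 + 10 = 1390

1390


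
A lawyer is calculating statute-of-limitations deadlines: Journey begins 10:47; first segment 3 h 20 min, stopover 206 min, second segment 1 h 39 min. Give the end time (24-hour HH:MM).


Depart: 10:47
Leg 1: +200 min -> 14:07
Layover: +206 min -> 17:33
Leg 2: +99 min -> 19:12
Total travel: 505 minutes = 8h 25m
Arrival: 19:12

19:12


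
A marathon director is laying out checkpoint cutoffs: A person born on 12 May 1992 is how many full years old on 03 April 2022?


Birth: 1992-05-12
Reference: 2022-04-03
Year difference: 2022 - 1992 = 30
Has birthday (05-12) occurred by 04-03? No
Birthday not yet reached this year -> subtract 1
Age in full years: 29

29


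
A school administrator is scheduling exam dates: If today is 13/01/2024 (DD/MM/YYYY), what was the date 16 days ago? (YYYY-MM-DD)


Start: 2024-01-13
Subtracting 16 days
Days already passed in January: 13
After going back through January: 3 more days to subtract
December 2023 has 31 days, need 3
Result: 2023-12-28

2023-12-28


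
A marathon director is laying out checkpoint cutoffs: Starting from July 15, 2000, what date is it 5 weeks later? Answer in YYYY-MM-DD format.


Start: 2000-07-15
Weeks to add: 5
Convert to days: 5 x 7 = 35 days
Add 35 days to 2000-07-15
Result: 2000-08-19

2000-08-19


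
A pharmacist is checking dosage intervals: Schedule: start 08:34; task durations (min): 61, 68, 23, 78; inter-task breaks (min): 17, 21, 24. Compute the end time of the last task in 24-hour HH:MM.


Start: 08:34 = 514 min from midnight
  after task 1 (61 min): 09:35
  after break (17 min): 09:52
  after task 2 (68 min): 11:00
  after break (21 min): 11:21
  after task 3 (23 min): 11:44
  after break (24 min): 12:08
  after task 4 (78 min): 13:26
Total elapsed: 292 minutes
End time: 13:26

13:26


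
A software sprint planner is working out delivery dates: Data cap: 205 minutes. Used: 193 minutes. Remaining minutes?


Total budget: 205 minutes
Time used: 193 minutes
Remaining: 205 - 193 = 12 minutes
Percent used: 94.1%
Percent remaining: 5.9%

12


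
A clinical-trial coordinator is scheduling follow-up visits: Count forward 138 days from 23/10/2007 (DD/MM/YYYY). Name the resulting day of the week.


Start: 2007-10-23 (Tuesday)
Step 1 - find target date: add 138 days
  2007-10-23 + 138 days = 2008-03-09
Step 2 - day of week:
  138 mod 7 = 5
  Tuesday + 5 days -> Sunday
Result: Sunday (2008-03-09)

Sunday


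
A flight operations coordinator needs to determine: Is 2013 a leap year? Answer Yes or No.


Year: 2013
Divisible by 4? 2013 / 4 = 503.25 -> No
Not divisible by 4, so NOT a leap year

No


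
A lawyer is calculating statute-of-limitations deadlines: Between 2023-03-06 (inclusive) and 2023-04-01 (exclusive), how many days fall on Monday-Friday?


Start: 2023-03-06 (Monday)
End (exclusive): 2023-04-01 (Saturday)
Total calendar days: 26
Full weeks: 26 // 7 = 3 -> 15 weekdays
Remaining 5 days starting on Monday:
  Mon(w), Tue(w), Wed(w), Thu(w), Fri(w) -> 5 weekdays
Total business days: 15 + 5 = 20

20


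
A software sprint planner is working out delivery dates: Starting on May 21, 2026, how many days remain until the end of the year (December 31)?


Start: May 21, 2026
End: December 31, 2026
Days left in May: 10
June: 30
July: 31
August: 31
September: 30
... plus remaining months
Sum of remaining months: 214
Total: 10 + 214 = 224

224


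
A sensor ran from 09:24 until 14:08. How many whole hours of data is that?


Start: 09:24
End: 14:08
Hour difference: 14 - 9 = 5 hours
Minute difference: 8 - 24 = -16 minutes
Total minutes: 284
Complete hours: 284 / 60 = 4 (remainder 44)

4


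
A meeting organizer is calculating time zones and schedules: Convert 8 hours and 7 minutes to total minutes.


Hours: 8
Minutes: 7
Convert hours to minutes: 8 x 60 = 480
Add remaining minutes: 480 + 7 = 487

487


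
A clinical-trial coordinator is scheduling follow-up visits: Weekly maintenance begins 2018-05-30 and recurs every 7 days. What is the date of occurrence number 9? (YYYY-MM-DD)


First occurrence: 2018-05-30 (occurrence 1)
Each occurrence is 7 days after the previous.
Occurrence 9 is 8 weeks after the first.
8 weeks = 56 days
2018-05-30 + 56 days = 2018-07-25

2018-07-25


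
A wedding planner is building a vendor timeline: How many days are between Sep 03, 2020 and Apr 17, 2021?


Start date: 2020-09-03
End date: 2021-04-17
Sep 2020: +28 days
Oct 2020: +31 days
Nov 2020: +30 days
... (5 more months)
Total: 226 days

226


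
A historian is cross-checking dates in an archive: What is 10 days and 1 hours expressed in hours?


Days: 10
Extra hours: 1
Hours per day: 24
Days to hours: 10 x 24 = 240
Total: 240 + 1 = 241

241


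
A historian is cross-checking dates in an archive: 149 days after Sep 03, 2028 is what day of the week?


Start: 2028-09-03 (Sunday)
Step 1 - find target date: add 149 days
  2028-09-03 + 149 days = 2029-01-30
Step 2 - day of week:
  149 mod 7 = 2
  Sunday + 2 days -> Tuesday
Result: Tuesday (2029-01-30)

Tuesday


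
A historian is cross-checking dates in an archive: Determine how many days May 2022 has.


Month: May
Year: 2022
May is a 31-day month
Total: 31 days

31


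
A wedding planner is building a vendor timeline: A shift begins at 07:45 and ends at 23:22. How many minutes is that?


Start time: 07:45 = 465 minutes from midnight
End time: 23:22 = 1402 minutes from midnight
Difference: 1402 - 465 = 937 minutes
That is 15 hours and 37 minutes

937


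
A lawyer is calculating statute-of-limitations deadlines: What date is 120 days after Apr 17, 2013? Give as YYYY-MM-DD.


Start: 2013-04-17
Adding 120 days
Days remaining in April: 13
After April: 107 days still to add
May 2013: 31 days, 76 remaining
June 2013: 30 days, 46 remaining
July 2013: 31 days, 15 remaining
August 2013 has 31 days, need 15
Result: 2013-08-15

2013-08-15


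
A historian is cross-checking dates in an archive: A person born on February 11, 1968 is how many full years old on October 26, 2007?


Birth: 1968-02-11
Reference: 2007-10-26
Year difference: 2007 - 1968 = 39
Has birthday (02-11) occurred by 10-26? Yes
Age in full years: 39

39


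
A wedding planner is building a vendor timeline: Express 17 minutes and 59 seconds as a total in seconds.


Minutes: 17
Seconds: 59
Convert minutes to seconds: 17 x 60 = 1020
Add remaining seconds: 1020 + 59 = 1079

1079


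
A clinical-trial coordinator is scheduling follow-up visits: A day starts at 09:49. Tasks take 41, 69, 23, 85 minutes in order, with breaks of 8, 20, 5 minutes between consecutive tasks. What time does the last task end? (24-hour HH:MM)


Start: 09:49 = 589 min from midnight
  after task 1 (41 min): 10:30
  after break (8 min): 10:38
  after task 2 (69 min): 11:47
  after break (20 min): 12:07
  after task 3 (23 min): 12:30
  after break (5 min): 12:35
  after task 4 (85 min): 14:00
Total elapsed: 251 minutes
End time: 14:00

14:00


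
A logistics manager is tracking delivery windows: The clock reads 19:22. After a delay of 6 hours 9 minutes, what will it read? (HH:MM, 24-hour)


Start time: 19:22
Adding: 6 hours 9 minutes
Minutes: 22 + 9 = 31
Hours: 19 + 6 + 0 = 25
Hour wraparound: 25 mod 24 = 1
Result: 01:31

01:31


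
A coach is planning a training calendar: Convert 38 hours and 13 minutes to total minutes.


Hours: 38
Minutes: 13
Convert hours to minutes: 38 x 60 = 2280
Add remaining minutes: 2280 + 13 = 2293

2293


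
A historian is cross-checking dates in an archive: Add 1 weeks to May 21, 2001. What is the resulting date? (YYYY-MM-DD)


Start: 2001-05-21
Weeks to add: 1
Convert to days: 1 x 7 = 7 days
Add 7 days to 2001-05-21
Result: 2001-05-28

2001-05-28


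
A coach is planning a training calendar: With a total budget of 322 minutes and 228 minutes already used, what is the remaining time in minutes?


Total budget: 322 minutes
Time used: 228 minutes
Remaining: 322 - 228 = 94 minutes
Percent used: 70.8%
Percent remaining: 29.2%

94


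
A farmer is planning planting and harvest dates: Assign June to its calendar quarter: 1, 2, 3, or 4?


Month: June (month 6)
Q1: January-March (months 1-3)
Q2: April-June (months 4-6)
Q3: July-September (months 7-9)
Q4: October-December (months 10-12)
Month 6 falls in Q2

2


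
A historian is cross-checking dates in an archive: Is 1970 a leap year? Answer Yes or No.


Year: 1970
Divisible by 4? 1970 / 4 = 492.5 -> No
Not divisible by 4, so NOT a leap year

No


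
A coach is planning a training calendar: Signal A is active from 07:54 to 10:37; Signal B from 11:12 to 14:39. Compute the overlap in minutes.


Interval A: [474, 637] minutes from midnight
Interval B: [672, 879] minutes from midnight
Overlap start = max(474, 672) = 672
Overlap end = min(637, 879) = 637
End <= start, so the intervals do not overlap: 0 minutes

0


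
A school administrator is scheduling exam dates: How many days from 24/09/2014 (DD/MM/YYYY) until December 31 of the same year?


Start: September 24, 2014
End: December 31, 2014
Days left in September: 6
October: 31
November: 30
December: 31
Sum of remaining months: 92
Total: 6 + 92 = 98

98


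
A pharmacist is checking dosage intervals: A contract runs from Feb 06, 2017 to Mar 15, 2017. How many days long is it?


Start date: 2017-02-06
End date: 2017-03-15
Feb 2017: +23 days
Mar 2017: +14 days
Total: 37 days

37


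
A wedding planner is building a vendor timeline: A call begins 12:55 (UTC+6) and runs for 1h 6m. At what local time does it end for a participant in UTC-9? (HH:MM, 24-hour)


Start: 12:55 in UTC+6
Step 1 - add duration:
  minutes: 55 + 6 = 61 (carry 1h)
  hours: 12 + 1 + 1 = 14
  end in UTC+6: 14:01
Step 2 - convert UTC+6 -> UTC-9:
  offset difference: -9 - (6) = -15 hours
  14 + (-15) = -1 -> mod 24 = 23
Result: 23:01 in UTC-9

23:01


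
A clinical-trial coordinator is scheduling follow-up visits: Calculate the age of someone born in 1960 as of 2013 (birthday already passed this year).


Birth year: 1960
Current year: 2013
Age = current year - birth year
Age = 2013 - 1960 = 53

53


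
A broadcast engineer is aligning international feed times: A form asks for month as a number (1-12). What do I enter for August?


Calendar month order:
7. July
8. August <--
9. September
August is month number 8

8


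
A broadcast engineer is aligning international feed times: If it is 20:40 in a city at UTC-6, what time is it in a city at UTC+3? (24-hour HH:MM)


Local time: 20:40 at UTC-6 (offset -6h)
Target zone: UTC+3 (offset 3h)
Difference: 3 - (-6) = 9 hours
Calculation: 20 + (9) = 29
Wraparound: (29) mod 24 = 5
Result: 05:40

05:40


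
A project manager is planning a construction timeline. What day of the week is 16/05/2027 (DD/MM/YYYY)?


Date: 2027-05-16
January 1, 2027 is a Friday
Day of year: 136
Offset from Jan 1: 135 days
135 mod 7 = 2
Result: Sunday

Sunday


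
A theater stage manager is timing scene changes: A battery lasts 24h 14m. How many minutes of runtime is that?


Hours: 24
Extra minutes: 14
Minutes per hour: 60
Hours to minutes: 24 x 60 = 1440
Total: 1440 + 14 = 1454

1454


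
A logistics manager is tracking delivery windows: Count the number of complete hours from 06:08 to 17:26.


Start: 06:08
End: 17:26
Hour difference: 17 - 6 = 11 hours
Minute difference: 26 - 8 = 18 minutes
Total minutes: 678
Complete hours: 678 / 60 = 11 (remainder 18)

11


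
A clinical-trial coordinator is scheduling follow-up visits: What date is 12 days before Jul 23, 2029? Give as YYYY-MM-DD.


Start: 2029-07-23
Subtracting 12 days
Days already passed in July: 23
Result: 2029-07-11

2029-07-11


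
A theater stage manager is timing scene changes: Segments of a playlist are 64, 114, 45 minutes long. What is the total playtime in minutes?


Durations: 64, 114, 45
Running sum: 64
+ 114 = 178
+ 45 = 223
Total duration: 223 minutes
That is 3 hours and 43 minutes

223


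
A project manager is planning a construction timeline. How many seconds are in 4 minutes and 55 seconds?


Minutes: 4
Extra seconds: 55
Seconds per minute: 60
Minutes to seconds: 4 x 60 = 240
Total: 240 + 55 = 295

295


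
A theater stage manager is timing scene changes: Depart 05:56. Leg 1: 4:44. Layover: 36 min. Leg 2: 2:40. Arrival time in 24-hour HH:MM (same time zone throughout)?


Depart: 05:56
Leg 1: +284 min -> 10:40
Layover: +36 min -> 11:16
Leg 2: +160 min -> 13:56
Total travel: 480 minutes = 8h 0m
Arrival: 13:56

13:56


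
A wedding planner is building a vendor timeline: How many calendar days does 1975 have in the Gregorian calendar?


Year: 1975
Check leap year rules:
Divisible by 4? No
1975 is not a leap year
Days: 365

365


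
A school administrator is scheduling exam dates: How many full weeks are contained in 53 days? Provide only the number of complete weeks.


Total days: 53
Days per week: 7
Division: 53 / 7 = 7 remainder 4
Complete weeks: 7
Remaining days: 4

7


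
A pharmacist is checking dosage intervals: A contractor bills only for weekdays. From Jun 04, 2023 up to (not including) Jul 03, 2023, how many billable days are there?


Start: 2023-06-04 (Sunday)
End (exclusive): 2023-07-03 (Monday)
Total calendar days: 29
Full weeks: 29 // 7 = 4 -> 20 weekdays
Remaining 1 days starting on Sunday:
  Sun(-) -> 0 weekdays
Total business days: 20 + 0 = 20

20


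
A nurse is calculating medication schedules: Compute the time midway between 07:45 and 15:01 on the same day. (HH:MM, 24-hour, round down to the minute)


Start time: 07:45 = 465 minutes from midnight
End time: 15:01 = 901 minutes from midnight
Sum: 465 + 901 = 1366
Midpoint: 1366 / 2 = 683 minutes
Convert: 683 / 60 = 11 hours, 23 minutes
Result: 11:23

11:23


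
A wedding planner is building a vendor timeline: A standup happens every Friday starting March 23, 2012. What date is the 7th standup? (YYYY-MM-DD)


First occurrence: 2012-03-23 (occurrence 1)
Each occurrence is 7 days after the previous.
Occurrence 7 is 6 weeks after the first.
6 weeks = 42 days
2012-03-23 + 42 days = 2012-05-04

2012-05-04


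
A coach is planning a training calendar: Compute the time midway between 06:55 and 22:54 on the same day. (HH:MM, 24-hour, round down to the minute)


Start time: 06:55 = 415 minutes from midnight
End time: 22:54 = 1374 minutes from midnight
Sum: 415 + 1374 = 1789
Midpoint: 1789 / 2 = 894 minutes
Convert: 894 / 60 = 14 hours, 54 minutes
Result: 14:54

14:54


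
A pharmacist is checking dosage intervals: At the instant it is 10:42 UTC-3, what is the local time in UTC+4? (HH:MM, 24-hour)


Local time: 10:42 at UTC-3 (offset -3h)
Target zone: UTC+4 (offset 4h)
Difference: 4 - (-3) = 7 hours
Calculation: 10 + (7) = 17
Result: 17:42

17:42


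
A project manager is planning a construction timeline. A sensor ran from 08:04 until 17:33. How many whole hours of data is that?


Start: 08:04
End: 17:33
Hour difference: 17 - 8 = 9 hours
Minute difference: 33 - 4 = 29 minutes
Total minutes: 569
Complete hours: 569 / 60 = 9 (remainder 29)

9


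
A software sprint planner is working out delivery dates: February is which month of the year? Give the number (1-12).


Calendar month order:
1. January
2. February <--
3. March
February is month number 2

2


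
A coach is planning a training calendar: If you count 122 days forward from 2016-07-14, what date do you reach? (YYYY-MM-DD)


Start: 2016-07-14
Adding 122 days
Days remaining in July: 17
After July: 105 days still to add
August 2016: 31 days, 74 remaining
September 2016: 30 days, 44 remaining
October 2016: 31 days, 13 remaining
November 2016 has 30 days, need 13
Result: 2016-11-13

2016-11-13


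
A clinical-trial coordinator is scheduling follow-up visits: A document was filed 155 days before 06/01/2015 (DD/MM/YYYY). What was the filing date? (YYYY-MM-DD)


Start: 2015-01-06
Subtracting 155 days
Days already passed in January: 6
After going back through January: 149 more days to subtract
December 2014: 31 days, 118 remaining
November 2014: 30 days, 88 remaining
October 2014: 31 days, 57 remaining
September 2014: 30 days, 27 remaining
Result: 2014-08-04

2014-08-04
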